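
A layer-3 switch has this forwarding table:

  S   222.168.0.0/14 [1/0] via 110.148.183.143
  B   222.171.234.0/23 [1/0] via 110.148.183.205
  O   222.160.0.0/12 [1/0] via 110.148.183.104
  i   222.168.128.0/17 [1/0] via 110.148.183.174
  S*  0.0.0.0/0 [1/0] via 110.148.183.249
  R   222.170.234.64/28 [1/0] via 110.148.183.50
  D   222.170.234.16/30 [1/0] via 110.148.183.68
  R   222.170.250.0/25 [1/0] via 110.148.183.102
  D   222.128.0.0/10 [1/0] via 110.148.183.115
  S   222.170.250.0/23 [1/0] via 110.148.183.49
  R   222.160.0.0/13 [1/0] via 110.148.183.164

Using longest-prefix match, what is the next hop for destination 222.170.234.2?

110.148.183.143

Routes whose prefix contains 222.170.234.2:
  0.0.0.0/0 (default, matches everything) -> 110.148.183.249
  222.128.0.0/10 (222.128.0.0 - 222.191.255.255) -> 110.148.183.115
  222.160.0.0/12 (222.160.0.0 - 222.175.255.255) -> 110.148.183.104
  222.168.0.0/14 (222.168.0.0 - 222.171.255.255) -> 110.148.183.143
More-specific entries that do NOT match:
  222.170.234.16/30 (222.170.234.16 - 222.170.234.19) does not contain 222.170.234.2
  222.170.234.64/28 (222.170.234.64 - 222.170.234.79) does not contain 222.170.234.2
  222.170.250.0/25 (222.170.250.0 - 222.170.250.127) does not contain 222.170.234.2
  222.171.234.0/23 (222.171.234.0 - 222.171.235.255) does not contain 222.170.234.2
  222.170.250.0/23 (222.170.250.0 - 222.170.251.255) does not contain 222.170.234.2
  222.168.128.0/17 (222.168.128.0 - 222.168.255.255) does not contain 222.170.234.2
Longest matching prefix is /14 -> next hop 110.148.183.143.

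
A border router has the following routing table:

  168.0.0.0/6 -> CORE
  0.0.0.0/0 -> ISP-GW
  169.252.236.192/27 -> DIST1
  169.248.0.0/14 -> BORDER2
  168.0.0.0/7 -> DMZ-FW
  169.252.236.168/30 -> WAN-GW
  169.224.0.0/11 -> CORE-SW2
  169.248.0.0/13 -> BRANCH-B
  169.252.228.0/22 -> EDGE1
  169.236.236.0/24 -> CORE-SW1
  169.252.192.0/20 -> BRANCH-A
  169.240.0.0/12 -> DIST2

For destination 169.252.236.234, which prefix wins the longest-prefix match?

Entries matching 169.252.236.234:
  0.0.0.0/0 (default, matches everything)
  168.0.0.0/6 (168.0.0.0 - 171.255.255.255)
  168.0.0.0/7 (168.0.0.0 - 169.255.255.255)
  169.224.0.0/11 (169.224.0.0 - 169.255.255.255)
  169.240.0.0/12 (169.240.0.0 - 169.255.255.255)
  169.248.0.0/13 (169.248.0.0 - 169.255.255.255)
Most specific is 169.248.0.0/13.

169.248.0.0/13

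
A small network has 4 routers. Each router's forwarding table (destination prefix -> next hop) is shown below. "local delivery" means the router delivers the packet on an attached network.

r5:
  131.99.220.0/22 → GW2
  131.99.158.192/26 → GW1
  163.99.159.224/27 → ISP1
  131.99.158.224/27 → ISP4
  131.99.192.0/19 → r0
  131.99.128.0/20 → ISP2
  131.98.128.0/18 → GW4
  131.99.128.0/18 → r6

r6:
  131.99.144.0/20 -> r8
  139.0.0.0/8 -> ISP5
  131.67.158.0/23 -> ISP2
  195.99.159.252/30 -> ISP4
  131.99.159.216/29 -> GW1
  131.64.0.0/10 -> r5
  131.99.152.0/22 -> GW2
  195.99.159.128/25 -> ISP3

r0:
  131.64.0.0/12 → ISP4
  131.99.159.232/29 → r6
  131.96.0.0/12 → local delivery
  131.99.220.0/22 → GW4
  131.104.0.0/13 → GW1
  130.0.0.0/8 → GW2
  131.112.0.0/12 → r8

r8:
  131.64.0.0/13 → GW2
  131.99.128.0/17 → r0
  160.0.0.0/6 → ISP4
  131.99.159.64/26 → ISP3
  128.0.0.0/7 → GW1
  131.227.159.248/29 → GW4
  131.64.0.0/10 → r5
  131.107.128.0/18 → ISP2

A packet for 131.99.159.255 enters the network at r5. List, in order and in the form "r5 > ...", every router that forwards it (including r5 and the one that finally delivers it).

At r5: longest match for 131.99.159.255 is 131.99.128.0/18 -> r6
At r6: longest match for 131.99.159.255 is 131.99.144.0/20 -> r8
At r8: longest match for 131.99.159.255 is 131.99.128.0/17 -> r0
At r0: longest match for 131.99.159.255 is 131.96.0.0/12 -> local delivery

r5 > r6 > r8 > r0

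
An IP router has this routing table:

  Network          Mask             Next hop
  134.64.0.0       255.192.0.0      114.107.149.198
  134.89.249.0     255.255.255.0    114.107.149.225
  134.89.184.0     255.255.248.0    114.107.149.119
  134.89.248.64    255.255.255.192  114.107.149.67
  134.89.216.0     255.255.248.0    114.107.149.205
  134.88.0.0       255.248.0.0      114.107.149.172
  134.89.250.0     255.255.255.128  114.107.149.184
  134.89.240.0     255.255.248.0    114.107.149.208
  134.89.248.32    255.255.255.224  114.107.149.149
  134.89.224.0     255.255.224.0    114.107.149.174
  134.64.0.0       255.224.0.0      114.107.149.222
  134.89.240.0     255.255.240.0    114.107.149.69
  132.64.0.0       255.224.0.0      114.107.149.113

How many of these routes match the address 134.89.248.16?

Prefixes containing 134.89.248.16:
  134.64.0.0/10 (134.64.0.0 - 134.127.255.255)
  134.64.0.0/11 (134.64.0.0 - 134.95.255.255)
  134.88.0.0/13 (134.88.0.0 - 134.95.255.255)
  134.89.224.0/19 (134.89.224.0 - 134.89.255.255)
  134.89.240.0/20 (134.89.240.0 - 134.89.255.255)
Total matching entries: 5.

5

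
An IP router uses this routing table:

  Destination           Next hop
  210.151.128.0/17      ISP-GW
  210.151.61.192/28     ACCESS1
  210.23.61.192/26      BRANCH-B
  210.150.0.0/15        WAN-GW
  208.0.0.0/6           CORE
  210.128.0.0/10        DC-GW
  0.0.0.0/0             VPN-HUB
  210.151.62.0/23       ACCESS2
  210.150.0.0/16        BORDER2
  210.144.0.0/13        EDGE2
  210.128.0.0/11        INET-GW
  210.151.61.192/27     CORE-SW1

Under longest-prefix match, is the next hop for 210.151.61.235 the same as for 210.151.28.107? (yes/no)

210.151.61.235: longest match 210.150.0.0/15 -> WAN-GW
210.151.28.107: longest match 210.150.0.0/15 -> WAN-GW

yes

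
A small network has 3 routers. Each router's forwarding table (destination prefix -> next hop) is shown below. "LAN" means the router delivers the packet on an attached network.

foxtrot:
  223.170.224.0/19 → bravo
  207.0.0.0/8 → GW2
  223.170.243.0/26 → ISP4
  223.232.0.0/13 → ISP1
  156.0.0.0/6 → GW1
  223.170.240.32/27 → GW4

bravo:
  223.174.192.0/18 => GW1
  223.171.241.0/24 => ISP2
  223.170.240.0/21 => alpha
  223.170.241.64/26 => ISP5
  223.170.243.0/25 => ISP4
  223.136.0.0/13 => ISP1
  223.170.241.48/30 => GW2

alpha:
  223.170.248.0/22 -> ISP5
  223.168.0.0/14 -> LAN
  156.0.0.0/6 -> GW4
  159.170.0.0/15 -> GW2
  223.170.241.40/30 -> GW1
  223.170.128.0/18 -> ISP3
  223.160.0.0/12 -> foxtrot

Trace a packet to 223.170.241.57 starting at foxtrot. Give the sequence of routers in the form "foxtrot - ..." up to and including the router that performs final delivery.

foxtrot - bravo - alpha

At foxtrot: longest match for 223.170.241.57 is 223.170.224.0/19 -> bravo
At bravo: longest match for 223.170.241.57 is 223.170.240.0/21 -> alpha
At alpha: longest match for 223.170.241.57 is 223.168.0.0/14 -> LAN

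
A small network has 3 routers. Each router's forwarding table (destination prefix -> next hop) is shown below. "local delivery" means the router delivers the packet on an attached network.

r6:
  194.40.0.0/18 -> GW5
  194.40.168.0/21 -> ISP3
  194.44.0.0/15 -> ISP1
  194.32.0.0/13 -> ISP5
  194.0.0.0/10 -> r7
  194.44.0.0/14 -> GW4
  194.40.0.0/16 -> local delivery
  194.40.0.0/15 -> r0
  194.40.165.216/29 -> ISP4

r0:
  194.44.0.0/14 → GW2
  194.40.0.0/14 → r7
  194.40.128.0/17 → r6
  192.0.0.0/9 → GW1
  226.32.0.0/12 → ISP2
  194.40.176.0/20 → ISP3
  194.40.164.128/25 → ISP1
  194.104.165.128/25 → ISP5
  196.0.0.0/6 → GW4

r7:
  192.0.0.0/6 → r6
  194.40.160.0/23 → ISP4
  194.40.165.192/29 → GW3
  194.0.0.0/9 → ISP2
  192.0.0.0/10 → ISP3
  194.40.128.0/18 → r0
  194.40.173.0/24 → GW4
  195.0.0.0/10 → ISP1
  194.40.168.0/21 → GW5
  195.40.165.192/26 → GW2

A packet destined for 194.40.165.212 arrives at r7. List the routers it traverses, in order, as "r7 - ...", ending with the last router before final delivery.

At r7: longest match for 194.40.165.212 is 194.40.128.0/18 -> r0
At r0: longest match for 194.40.165.212 is 194.40.128.0/17 -> r6
At r6: longest match for 194.40.165.212 is 194.40.0.0/16 -> local delivery

r7 - r0 - r6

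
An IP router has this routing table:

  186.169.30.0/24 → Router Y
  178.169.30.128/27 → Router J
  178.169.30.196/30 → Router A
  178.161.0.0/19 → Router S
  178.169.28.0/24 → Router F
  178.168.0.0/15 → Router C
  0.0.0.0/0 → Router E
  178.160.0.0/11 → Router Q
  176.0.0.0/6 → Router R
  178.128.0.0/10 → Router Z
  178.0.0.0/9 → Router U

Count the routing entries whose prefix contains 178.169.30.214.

Prefixes containing 178.169.30.214:
  0.0.0.0/0 (default, matches everything)
  176.0.0.0/6 (176.0.0.0 - 179.255.255.255)
  178.128.0.0/10 (178.128.0.0 - 178.191.255.255)
  178.160.0.0/11 (178.160.0.0 - 178.191.255.255)
  178.168.0.0/15 (178.168.0.0 - 178.169.255.255)
Total matching entries: 5.

5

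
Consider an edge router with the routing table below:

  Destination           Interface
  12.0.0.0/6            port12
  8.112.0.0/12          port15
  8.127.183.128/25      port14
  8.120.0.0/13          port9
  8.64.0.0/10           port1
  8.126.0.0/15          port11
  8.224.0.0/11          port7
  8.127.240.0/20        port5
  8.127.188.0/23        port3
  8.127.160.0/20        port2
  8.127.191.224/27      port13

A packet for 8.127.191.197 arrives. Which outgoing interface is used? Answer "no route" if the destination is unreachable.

Routes whose prefix contains 8.127.191.197:
  8.64.0.0/10 (8.64.0.0 - 8.127.255.255) -> port1
  8.112.0.0/12 (8.112.0.0 - 8.127.255.255) -> port15
  8.120.0.0/13 (8.120.0.0 - 8.127.255.255) -> port9
  8.126.0.0/15 (8.126.0.0 - 8.127.255.255) -> port11
More-specific entries that do NOT match:
  8.127.191.224/27 (8.127.191.224 - 8.127.191.255) does not contain 8.127.191.197
  8.127.183.128/25 (8.127.183.128 - 8.127.183.255) does not contain 8.127.191.197
  8.127.188.0/23 (8.127.188.0 - 8.127.189.255) does not contain 8.127.191.197
  8.127.240.0/20 (8.127.240.0 - 8.127.255.255) does not contain 8.127.191.197
  8.127.160.0/20 (8.127.160.0 - 8.127.175.255) does not contain 8.127.191.197
Longest matching prefix is /15 -> interface port11.

port11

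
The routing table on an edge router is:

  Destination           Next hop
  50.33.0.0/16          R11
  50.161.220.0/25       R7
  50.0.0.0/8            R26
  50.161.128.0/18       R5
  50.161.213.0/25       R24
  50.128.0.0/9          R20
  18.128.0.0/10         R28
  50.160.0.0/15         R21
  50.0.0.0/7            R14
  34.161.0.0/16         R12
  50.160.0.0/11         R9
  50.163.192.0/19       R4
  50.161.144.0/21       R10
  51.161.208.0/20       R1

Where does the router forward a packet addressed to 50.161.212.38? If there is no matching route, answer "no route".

R21

Routes whose prefix contains 50.161.212.38:
  50.0.0.0/7 (50.0.0.0 - 51.255.255.255) -> R14
  50.0.0.0/8 (50.0.0.0 - 50.255.255.255) -> R26
  50.128.0.0/9 (50.128.0.0 - 50.255.255.255) -> R20
  50.160.0.0/11 (50.160.0.0 - 50.191.255.255) -> R9
  50.160.0.0/15 (50.160.0.0 - 50.161.255.255) -> R21
More-specific entries that do NOT match:
  50.161.220.0/25 (50.161.220.0 - 50.161.220.127) does not contain 50.161.212.38
  50.161.213.0/25 (50.161.213.0 - 50.161.213.127) does not contain 50.161.212.38
  50.161.144.0/21 (50.161.144.0 - 50.161.151.255) does not contain 50.161.212.38
  51.161.208.0/20 (51.161.208.0 - 51.161.223.255) does not contain 50.161.212.38
  50.163.192.0/19 (50.163.192.0 - 50.163.223.255) does not contain 50.161.212.38
  50.161.128.0/18 (50.161.128.0 - 50.161.191.255) does not contain 50.161.212.38
  50.33.0.0/16 (50.33.0.0 - 50.33.255.255) does not contain 50.161.212.38
  34.161.0.0/16 (34.161.0.0 - 34.161.255.255) does not contain 50.161.212.38
Longest matching prefix is /15 -> next hop R21.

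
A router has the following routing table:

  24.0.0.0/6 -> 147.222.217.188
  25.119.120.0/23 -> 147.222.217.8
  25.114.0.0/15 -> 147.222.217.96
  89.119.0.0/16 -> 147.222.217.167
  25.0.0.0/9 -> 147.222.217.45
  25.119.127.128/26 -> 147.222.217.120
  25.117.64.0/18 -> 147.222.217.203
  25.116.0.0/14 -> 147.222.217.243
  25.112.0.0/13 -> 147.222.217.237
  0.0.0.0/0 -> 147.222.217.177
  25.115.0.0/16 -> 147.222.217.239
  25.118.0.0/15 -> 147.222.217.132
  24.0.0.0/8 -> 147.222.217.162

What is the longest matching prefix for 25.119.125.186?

25.118.0.0/15

Entries matching 25.119.125.186:
  0.0.0.0/0 (default, matches everything)
  24.0.0.0/6 (24.0.0.0 - 27.255.255.255)
  25.0.0.0/9 (25.0.0.0 - 25.127.255.255)
  25.112.0.0/13 (25.112.0.0 - 25.119.255.255)
  25.116.0.0/14 (25.116.0.0 - 25.119.255.255)
  25.118.0.0/15 (25.118.0.0 - 25.119.255.255)
Most specific is 25.118.0.0/15.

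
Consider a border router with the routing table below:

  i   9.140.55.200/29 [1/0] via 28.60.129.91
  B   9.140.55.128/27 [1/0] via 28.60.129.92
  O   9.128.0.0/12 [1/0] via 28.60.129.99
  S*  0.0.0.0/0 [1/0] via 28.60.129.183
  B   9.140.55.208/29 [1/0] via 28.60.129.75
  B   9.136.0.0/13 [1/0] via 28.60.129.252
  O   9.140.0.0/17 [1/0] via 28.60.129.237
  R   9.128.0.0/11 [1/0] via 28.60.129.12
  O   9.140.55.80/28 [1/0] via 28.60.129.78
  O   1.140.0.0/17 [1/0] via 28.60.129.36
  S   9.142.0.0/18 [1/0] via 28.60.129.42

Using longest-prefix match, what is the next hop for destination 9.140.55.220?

Routes whose prefix contains 9.140.55.220:
  0.0.0.0/0 (default, matches everything) -> 28.60.129.183
  9.128.0.0/11 (9.128.0.0 - 9.159.255.255) -> 28.60.129.12
  9.128.0.0/12 (9.128.0.0 - 9.143.255.255) -> 28.60.129.99
  9.136.0.0/13 (9.136.0.0 - 9.143.255.255) -> 28.60.129.252
  9.140.0.0/17 (9.140.0.0 - 9.140.127.255) -> 28.60.129.237
More-specific entries that do NOT match:
  9.140.55.200/29 (9.140.55.200 - 9.140.55.207) does not contain 9.140.55.220
  9.140.55.208/29 (9.140.55.208 - 9.140.55.215) does not contain 9.140.55.220
  9.140.55.80/28 (9.140.55.80 - 9.140.55.95) does not contain 9.140.55.220
  9.140.55.128/27 (9.140.55.128 - 9.140.55.159) does not contain 9.140.55.220
  9.142.0.0/18 (9.142.0.0 - 9.142.63.255) does not contain 9.140.55.220
Longest matching prefix is /17 -> next hop 28.60.129.237.

28.60.129.237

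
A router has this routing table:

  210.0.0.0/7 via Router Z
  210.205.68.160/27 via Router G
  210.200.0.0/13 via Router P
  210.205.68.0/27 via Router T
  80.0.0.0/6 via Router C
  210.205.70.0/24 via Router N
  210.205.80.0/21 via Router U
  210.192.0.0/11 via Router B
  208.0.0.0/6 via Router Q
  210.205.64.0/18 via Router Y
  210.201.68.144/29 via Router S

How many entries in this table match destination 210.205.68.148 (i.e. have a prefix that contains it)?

Prefixes containing 210.205.68.148:
  208.0.0.0/6 (208.0.0.0 - 211.255.255.255)
  210.0.0.0/7 (210.0.0.0 - 211.255.255.255)
  210.192.0.0/11 (210.192.0.0 - 210.223.255.255)
  210.200.0.0/13 (210.200.0.0 - 210.207.255.255)
  210.205.64.0/18 (210.205.64.0 - 210.205.127.255)
Total matching entries: 5.

5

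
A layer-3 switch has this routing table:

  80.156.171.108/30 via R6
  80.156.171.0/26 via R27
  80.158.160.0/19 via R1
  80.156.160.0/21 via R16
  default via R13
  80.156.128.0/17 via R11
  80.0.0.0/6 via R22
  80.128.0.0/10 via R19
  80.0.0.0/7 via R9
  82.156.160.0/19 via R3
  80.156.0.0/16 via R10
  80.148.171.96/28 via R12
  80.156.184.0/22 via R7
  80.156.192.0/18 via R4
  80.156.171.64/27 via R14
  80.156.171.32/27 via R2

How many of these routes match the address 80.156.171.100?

6

Prefixes containing 80.156.171.100:
  0.0.0.0/0 (default, matches everything)
  80.0.0.0/6 (80.0.0.0 - 83.255.255.255)
  80.0.0.0/7 (80.0.0.0 - 81.255.255.255)
  80.128.0.0/10 (80.128.0.0 - 80.191.255.255)
  80.156.0.0/16 (80.156.0.0 - 80.156.255.255)
  80.156.128.0/17 (80.156.128.0 - 80.156.255.255)
Total matching entries: 6.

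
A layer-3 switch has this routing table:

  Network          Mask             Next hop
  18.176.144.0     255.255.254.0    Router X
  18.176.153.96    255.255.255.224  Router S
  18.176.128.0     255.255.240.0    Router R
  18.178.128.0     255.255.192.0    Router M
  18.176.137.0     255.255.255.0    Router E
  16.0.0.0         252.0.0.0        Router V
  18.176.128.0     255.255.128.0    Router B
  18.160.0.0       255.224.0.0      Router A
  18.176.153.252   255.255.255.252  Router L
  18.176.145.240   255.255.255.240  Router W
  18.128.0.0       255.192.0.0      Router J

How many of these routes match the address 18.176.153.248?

4

Prefixes containing 18.176.153.248:
  16.0.0.0/6 (16.0.0.0 - 19.255.255.255)
  18.128.0.0/10 (18.128.0.0 - 18.191.255.255)
  18.160.0.0/11 (18.160.0.0 - 18.191.255.255)
  18.176.128.0/17 (18.176.128.0 - 18.176.255.255)
Total matching entries: 4.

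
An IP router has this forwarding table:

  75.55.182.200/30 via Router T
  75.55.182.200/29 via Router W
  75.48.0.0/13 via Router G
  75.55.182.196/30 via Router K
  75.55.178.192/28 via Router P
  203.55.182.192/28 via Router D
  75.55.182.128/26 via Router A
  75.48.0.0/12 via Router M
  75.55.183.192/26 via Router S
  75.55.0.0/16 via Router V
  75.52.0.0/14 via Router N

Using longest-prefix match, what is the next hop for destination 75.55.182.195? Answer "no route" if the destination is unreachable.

Routes whose prefix contains 75.55.182.195:
  75.48.0.0/12 (75.48.0.0 - 75.63.255.255) -> Router M
  75.48.0.0/13 (75.48.0.0 - 75.55.255.255) -> Router G
  75.52.0.0/14 (75.52.0.0 - 75.55.255.255) -> Router N
  75.55.0.0/16 (75.55.0.0 - 75.55.255.255) -> Router V
More-specific entries that do NOT match:
  75.55.182.200/30 (75.55.182.200 - 75.55.182.203) does not contain 75.55.182.195
  75.55.182.196/30 (75.55.182.196 - 75.55.182.199) does not contain 75.55.182.195
  75.55.182.200/29 (75.55.182.200 - 75.55.182.207) does not contain 75.55.182.195
  75.55.178.192/28 (75.55.178.192 - 75.55.178.207) does not contain 75.55.182.195
  203.55.182.192/28 (203.55.182.192 - 203.55.182.207) does not contain 75.55.182.195
  75.55.182.128/26 (75.55.182.128 - 75.55.182.191) does not contain 75.55.182.195
  75.55.183.192/26 (75.55.183.192 - 75.55.183.255) does not contain 75.55.182.195
Longest matching prefix is /16 -> next hop Router V.

Router V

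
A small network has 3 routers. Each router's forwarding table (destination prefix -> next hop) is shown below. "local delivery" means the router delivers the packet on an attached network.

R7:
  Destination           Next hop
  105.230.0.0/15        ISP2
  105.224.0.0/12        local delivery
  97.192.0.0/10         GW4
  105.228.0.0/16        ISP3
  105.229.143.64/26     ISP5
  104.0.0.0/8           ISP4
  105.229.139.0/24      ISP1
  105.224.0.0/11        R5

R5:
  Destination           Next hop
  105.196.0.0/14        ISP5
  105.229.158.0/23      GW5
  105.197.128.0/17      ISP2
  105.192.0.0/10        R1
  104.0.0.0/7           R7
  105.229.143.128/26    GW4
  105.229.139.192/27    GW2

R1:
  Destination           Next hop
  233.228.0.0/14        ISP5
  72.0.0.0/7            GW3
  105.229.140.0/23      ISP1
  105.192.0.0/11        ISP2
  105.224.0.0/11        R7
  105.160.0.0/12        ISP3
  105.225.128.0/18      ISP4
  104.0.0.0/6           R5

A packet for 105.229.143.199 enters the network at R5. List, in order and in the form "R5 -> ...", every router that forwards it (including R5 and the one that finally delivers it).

At R5: longest match for 105.229.143.199 is 105.192.0.0/10 -> R1
At R1: longest match for 105.229.143.199 is 105.224.0.0/11 -> R7
At R7: longest match for 105.229.143.199 is 105.224.0.0/12 -> local delivery

R5 -> R1 -> R7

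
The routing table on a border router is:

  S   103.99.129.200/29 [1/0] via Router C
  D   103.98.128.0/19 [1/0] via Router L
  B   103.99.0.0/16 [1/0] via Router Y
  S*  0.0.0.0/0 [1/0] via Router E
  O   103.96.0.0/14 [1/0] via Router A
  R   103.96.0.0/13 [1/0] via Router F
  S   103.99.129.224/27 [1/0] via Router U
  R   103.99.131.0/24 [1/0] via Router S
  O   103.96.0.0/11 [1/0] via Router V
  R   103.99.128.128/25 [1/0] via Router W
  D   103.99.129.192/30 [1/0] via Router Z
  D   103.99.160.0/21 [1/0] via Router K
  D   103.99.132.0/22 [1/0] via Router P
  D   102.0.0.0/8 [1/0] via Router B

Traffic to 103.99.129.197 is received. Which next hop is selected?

Routes whose prefix contains 103.99.129.197:
  0.0.0.0/0 (default, matches everything) -> Router E
  103.96.0.0/11 (103.96.0.0 - 103.127.255.255) -> Router V
  103.96.0.0/13 (103.96.0.0 - 103.103.255.255) -> Router F
  103.96.0.0/14 (103.96.0.0 - 103.99.255.255) -> Router A
  103.99.0.0/16 (103.99.0.0 - 103.99.255.255) -> Router Y
More-specific entries that do NOT match:
  103.99.129.192/30 (103.99.129.192 - 103.99.129.195) does not contain 103.99.129.197
  103.99.129.200/29 (103.99.129.200 - 103.99.129.207) does not contain 103.99.129.197
  103.99.129.224/27 (103.99.129.224 - 103.99.129.255) does not contain 103.99.129.197
  103.99.128.128/25 (103.99.128.128 - 103.99.128.255) does not contain 103.99.129.197
  103.99.131.0/24 (103.99.131.0 - 103.99.131.255) does not contain 103.99.129.197
  103.99.132.0/22 (103.99.132.0 - 103.99.135.255) does not contain 103.99.129.197
  103.99.160.0/21 (103.99.160.0 - 103.99.167.255) does not contain 103.99.129.197
  103.98.128.0/19 (103.98.128.0 - 103.98.159.255) does not contain 103.99.129.197
Longest matching prefix is /16 -> next hop Router Y.

Router Y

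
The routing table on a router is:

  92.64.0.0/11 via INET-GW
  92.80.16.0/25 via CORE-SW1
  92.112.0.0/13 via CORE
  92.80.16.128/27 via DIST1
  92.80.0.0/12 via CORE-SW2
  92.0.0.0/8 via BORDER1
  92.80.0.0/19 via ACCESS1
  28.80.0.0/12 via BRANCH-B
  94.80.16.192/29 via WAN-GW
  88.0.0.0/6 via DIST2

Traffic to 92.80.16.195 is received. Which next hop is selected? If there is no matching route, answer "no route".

Routes whose prefix contains 92.80.16.195:
  92.0.0.0/8 (92.0.0.0 - 92.255.255.255) -> BORDER1
  92.64.0.0/11 (92.64.0.0 - 92.95.255.255) -> INET-GW
  92.80.0.0/12 (92.80.0.0 - 92.95.255.255) -> CORE-SW2
  92.80.0.0/19 (92.80.0.0 - 92.80.31.255) -> ACCESS1
More-specific entries that do NOT match:
  94.80.16.192/29 (94.80.16.192 - 94.80.16.199) does not contain 92.80.16.195
  92.80.16.128/27 (92.80.16.128 - 92.80.16.159) does not contain 92.80.16.195
  92.80.16.0/25 (92.80.16.0 - 92.80.16.127) does not contain 92.80.16.195
Longest matching prefix is /19 -> next hop ACCESS1.

ACCESS1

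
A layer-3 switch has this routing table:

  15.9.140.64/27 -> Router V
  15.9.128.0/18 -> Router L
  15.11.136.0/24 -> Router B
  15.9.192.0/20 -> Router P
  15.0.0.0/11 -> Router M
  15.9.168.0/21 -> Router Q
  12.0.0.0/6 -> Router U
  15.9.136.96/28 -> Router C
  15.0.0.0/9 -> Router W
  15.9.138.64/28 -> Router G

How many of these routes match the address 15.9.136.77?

Prefixes containing 15.9.136.77:
  12.0.0.0/6 (12.0.0.0 - 15.255.255.255)
  15.0.0.0/9 (15.0.0.0 - 15.127.255.255)
  15.0.0.0/11 (15.0.0.0 - 15.31.255.255)
  15.9.128.0/18 (15.9.128.0 - 15.9.191.255)
Total matching entries: 4.

4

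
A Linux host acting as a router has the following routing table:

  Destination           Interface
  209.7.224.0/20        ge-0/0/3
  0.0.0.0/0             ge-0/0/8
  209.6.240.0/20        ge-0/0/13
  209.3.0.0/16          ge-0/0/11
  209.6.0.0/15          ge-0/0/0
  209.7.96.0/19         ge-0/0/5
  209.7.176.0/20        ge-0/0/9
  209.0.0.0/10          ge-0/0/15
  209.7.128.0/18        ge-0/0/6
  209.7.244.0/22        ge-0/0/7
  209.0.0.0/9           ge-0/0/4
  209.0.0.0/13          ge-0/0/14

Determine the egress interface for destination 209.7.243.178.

ge-0/0/0

Routes whose prefix contains 209.7.243.178:
  0.0.0.0/0 (default, matches everything) -> ge-0/0/8
  209.0.0.0/9 (209.0.0.0 - 209.127.255.255) -> ge-0/0/4
  209.0.0.0/10 (209.0.0.0 - 209.63.255.255) -> ge-0/0/15
  209.0.0.0/13 (209.0.0.0 - 209.7.255.255) -> ge-0/0/14
  209.6.0.0/15 (209.6.0.0 - 209.7.255.255) -> ge-0/0/0
More-specific entries that do NOT match:
  209.7.244.0/22 (209.7.244.0 - 209.7.247.255) does not contain 209.7.243.178
  209.7.224.0/20 (209.7.224.0 - 209.7.239.255) does not contain 209.7.243.178
  209.6.240.0/20 (209.6.240.0 - 209.6.255.255) does not contain 209.7.243.178
  209.7.176.0/20 (209.7.176.0 - 209.7.191.255) does not contain 209.7.243.178
  209.7.96.0/19 (209.7.96.0 - 209.7.127.255) does not contain 209.7.243.178
  209.7.128.0/18 (209.7.128.0 - 209.7.191.255) does not contain 209.7.243.178
  209.3.0.0/16 (209.3.0.0 - 209.3.255.255) does not contain 209.7.243.178
Longest matching prefix is /15 -> interface ge-0/0/0.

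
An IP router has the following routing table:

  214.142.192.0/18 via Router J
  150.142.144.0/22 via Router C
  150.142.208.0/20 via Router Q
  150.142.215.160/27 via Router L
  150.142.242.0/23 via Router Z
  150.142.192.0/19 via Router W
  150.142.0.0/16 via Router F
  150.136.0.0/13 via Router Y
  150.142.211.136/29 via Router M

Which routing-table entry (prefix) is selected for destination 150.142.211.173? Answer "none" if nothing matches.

150.142.208.0/20

Entries matching 150.142.211.173:
  150.136.0.0/13 (150.136.0.0 - 150.143.255.255)
  150.142.0.0/16 (150.142.0.0 - 150.142.255.255)
  150.142.192.0/19 (150.142.192.0 - 150.142.223.255)
  150.142.208.0/20 (150.142.208.0 - 150.142.223.255)
Most specific is 150.142.208.0/20.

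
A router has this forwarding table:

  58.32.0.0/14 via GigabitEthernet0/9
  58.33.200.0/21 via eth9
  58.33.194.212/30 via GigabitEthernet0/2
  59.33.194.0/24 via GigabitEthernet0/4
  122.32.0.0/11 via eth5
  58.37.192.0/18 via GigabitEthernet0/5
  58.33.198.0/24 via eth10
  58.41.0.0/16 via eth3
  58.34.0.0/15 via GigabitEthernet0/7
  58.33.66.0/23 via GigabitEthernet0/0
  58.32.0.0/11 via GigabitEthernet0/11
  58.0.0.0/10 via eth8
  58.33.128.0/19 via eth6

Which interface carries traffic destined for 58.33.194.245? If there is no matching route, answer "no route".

GigabitEthernet0/9

Routes whose prefix contains 58.33.194.245:
  58.0.0.0/10 (58.0.0.0 - 58.63.255.255) -> eth8
  58.32.0.0/11 (58.32.0.0 - 58.63.255.255) -> GigabitEthernet0/11
  58.32.0.0/14 (58.32.0.0 - 58.35.255.255) -> GigabitEthernet0/9
More-specific entries that do NOT match:
  58.33.194.212/30 (58.33.194.212 - 58.33.194.215) does not contain 58.33.194.245
  59.33.194.0/24 (59.33.194.0 - 59.33.194.255) does not contain 58.33.194.245
  58.33.198.0/24 (58.33.198.0 - 58.33.198.255) does not contain 58.33.194.245
  58.33.66.0/23 (58.33.66.0 - 58.33.67.255) does not contain 58.33.194.245
  58.33.200.0/21 (58.33.200.0 - 58.33.207.255) does not contain 58.33.194.245
  58.33.128.0/19 (58.33.128.0 - 58.33.159.255) does not contain 58.33.194.245
  58.37.192.0/18 (58.37.192.0 - 58.37.255.255) does not contain 58.33.194.245
  58.41.0.0/16 (58.41.0.0 - 58.41.255.255) does not contain 58.33.194.245
  58.34.0.0/15 (58.34.0.0 - 58.35.255.255) does not contain 58.33.194.245
Longest matching prefix is /14 -> interface GigabitEthernet0/9.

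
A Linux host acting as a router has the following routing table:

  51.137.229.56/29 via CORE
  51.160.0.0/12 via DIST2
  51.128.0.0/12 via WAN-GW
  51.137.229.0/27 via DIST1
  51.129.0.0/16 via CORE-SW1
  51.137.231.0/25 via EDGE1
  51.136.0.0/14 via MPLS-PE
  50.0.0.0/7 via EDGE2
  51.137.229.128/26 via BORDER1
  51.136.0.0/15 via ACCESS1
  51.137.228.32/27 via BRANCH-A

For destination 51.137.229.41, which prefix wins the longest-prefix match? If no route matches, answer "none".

51.136.0.0/15

Entries matching 51.137.229.41:
  50.0.0.0/7 (50.0.0.0 - 51.255.255.255)
  51.128.0.0/12 (51.128.0.0 - 51.143.255.255)
  51.136.0.0/14 (51.136.0.0 - 51.139.255.255)
  51.136.0.0/15 (51.136.0.0 - 51.137.255.255)
Most specific is 51.136.0.0/15.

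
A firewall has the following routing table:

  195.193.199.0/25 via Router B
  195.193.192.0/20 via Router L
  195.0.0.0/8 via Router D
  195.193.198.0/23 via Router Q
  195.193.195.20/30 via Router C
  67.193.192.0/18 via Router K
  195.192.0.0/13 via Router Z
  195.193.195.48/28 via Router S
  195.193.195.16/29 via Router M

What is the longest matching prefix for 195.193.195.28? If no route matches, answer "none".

Entries matching 195.193.195.28:
  195.0.0.0/8 (195.0.0.0 - 195.255.255.255)
  195.192.0.0/13 (195.192.0.0 - 195.199.255.255)
  195.193.192.0/20 (195.193.192.0 - 195.193.207.255)
Most specific is 195.193.192.0/20.

195.193.192.0/20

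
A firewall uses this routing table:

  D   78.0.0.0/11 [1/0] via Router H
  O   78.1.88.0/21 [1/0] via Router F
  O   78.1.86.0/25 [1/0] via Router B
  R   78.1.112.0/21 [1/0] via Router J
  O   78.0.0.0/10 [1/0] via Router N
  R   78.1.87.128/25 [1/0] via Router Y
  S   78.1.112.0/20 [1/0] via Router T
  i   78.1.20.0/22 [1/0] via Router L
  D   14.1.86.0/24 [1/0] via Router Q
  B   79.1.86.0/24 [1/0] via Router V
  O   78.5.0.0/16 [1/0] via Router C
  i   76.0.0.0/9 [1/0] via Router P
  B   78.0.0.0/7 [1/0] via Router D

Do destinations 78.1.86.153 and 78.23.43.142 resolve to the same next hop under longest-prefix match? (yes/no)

yes

78.1.86.153: longest match 78.0.0.0/11 -> Router H
78.23.43.142: longest match 78.0.0.0/11 -> Router H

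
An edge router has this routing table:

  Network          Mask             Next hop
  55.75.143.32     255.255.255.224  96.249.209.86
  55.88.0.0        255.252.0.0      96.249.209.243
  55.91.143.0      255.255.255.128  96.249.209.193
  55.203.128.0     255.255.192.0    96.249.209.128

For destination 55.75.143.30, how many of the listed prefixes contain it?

0

No listed prefix contains 55.75.143.30.
Total matching entries: 0.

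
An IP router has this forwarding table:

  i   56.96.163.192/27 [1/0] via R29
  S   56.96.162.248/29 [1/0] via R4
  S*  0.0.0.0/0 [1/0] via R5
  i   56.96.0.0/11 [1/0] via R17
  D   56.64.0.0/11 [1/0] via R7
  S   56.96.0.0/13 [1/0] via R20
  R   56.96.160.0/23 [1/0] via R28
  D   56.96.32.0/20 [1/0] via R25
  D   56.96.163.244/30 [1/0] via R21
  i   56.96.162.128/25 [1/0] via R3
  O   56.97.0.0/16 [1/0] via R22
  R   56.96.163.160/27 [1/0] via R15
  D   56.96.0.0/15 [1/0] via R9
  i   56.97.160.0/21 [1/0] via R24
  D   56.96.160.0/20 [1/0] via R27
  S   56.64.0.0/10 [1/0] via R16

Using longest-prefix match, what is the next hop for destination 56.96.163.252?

Routes whose prefix contains 56.96.163.252:
  0.0.0.0/0 (default, matches everything) -> R5
  56.64.0.0/10 (56.64.0.0 - 56.127.255.255) -> R16
  56.96.0.0/11 (56.96.0.0 - 56.127.255.255) -> R17
  56.96.0.0/13 (56.96.0.0 - 56.103.255.255) -> R20
  56.96.0.0/15 (56.96.0.0 - 56.97.255.255) -> R9
  56.96.160.0/20 (56.96.160.0 - 56.96.175.255) -> R27
More-specific entries that do NOT match:
  56.96.163.244/30 (56.96.163.244 - 56.96.163.247) does not contain 56.96.163.252
  56.96.162.248/29 (56.96.162.248 - 56.96.162.255) does not contain 56.96.163.252
  56.96.163.192/27 (56.96.163.192 - 56.96.163.223) does not contain 56.96.163.252
  56.96.163.160/27 (56.96.163.160 - 56.96.163.191) does not contain 56.96.163.252
  56.96.162.128/25 (56.96.162.128 - 56.96.162.255) does not contain 56.96.163.252
  56.96.160.0/23 (56.96.160.0 - 56.96.161.255) does not contain 56.96.163.252
  56.97.160.0/21 (56.97.160.0 - 56.97.167.255) does not contain 56.96.163.252
Longest matching prefix is /20 -> next hop R27.

R27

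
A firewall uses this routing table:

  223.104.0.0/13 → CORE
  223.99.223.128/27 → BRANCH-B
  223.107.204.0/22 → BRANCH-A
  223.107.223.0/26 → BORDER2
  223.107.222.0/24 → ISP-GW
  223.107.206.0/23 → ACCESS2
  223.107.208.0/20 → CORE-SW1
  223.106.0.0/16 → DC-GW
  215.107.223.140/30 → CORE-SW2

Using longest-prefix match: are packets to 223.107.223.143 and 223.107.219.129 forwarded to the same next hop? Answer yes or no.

223.107.223.143: longest match 223.107.208.0/20 -> CORE-SW1
223.107.219.129: longest match 223.107.208.0/20 -> CORE-SW1

yes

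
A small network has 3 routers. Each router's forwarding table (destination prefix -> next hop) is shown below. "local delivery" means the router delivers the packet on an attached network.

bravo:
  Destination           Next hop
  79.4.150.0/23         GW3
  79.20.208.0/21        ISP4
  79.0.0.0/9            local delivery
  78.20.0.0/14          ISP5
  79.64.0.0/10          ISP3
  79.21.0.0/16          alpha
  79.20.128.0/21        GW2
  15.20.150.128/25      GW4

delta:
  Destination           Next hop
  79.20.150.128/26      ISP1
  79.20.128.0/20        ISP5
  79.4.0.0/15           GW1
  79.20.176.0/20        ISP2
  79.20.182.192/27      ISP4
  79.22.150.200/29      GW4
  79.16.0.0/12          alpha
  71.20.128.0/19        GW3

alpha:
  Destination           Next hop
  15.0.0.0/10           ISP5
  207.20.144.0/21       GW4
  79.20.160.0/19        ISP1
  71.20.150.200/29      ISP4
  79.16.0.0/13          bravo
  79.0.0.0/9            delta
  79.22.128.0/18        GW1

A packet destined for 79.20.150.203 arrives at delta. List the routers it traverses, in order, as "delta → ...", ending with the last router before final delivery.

delta → alpha → bravo

At delta: longest match for 79.20.150.203 is 79.16.0.0/12 -> alpha
At alpha: longest match for 79.20.150.203 is 79.16.0.0/13 -> bravo
At bravo: longest match for 79.20.150.203 is 79.0.0.0/9 -> local delivery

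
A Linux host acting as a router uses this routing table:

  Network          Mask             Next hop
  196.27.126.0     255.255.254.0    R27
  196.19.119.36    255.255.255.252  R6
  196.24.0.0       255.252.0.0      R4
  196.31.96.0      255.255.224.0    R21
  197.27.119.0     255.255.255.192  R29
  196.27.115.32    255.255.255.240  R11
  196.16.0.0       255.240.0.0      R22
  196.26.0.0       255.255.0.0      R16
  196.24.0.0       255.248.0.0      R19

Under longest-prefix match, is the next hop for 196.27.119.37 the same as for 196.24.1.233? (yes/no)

196.27.119.37: longest match 196.24.0.0/14 -> R4
196.24.1.233: longest match 196.24.0.0/14 -> R4

yes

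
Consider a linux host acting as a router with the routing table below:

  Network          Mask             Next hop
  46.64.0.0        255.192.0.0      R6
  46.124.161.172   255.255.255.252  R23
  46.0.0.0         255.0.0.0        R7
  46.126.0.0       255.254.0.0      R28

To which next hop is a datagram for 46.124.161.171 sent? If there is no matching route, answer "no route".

Routes whose prefix contains 46.124.161.171:
  46.0.0.0/8 (46.0.0.0 - 46.255.255.255) -> R7
  46.64.0.0/10 (46.64.0.0 - 46.127.255.255) -> R6
More-specific entries that do NOT match:
  46.124.161.172/30 (46.124.161.172 - 46.124.161.175) does not contain 46.124.161.171
  46.126.0.0/15 (46.126.0.0 - 46.127.255.255) does not contain 46.124.161.171
Longest matching prefix is /10 -> next hop R6.

R6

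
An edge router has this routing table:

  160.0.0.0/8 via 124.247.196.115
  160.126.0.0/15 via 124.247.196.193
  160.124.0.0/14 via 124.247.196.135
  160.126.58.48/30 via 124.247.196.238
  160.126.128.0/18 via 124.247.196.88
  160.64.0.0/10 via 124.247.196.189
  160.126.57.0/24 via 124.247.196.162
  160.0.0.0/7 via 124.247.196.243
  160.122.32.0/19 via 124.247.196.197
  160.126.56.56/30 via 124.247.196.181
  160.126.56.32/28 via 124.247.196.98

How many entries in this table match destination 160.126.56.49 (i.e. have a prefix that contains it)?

Prefixes containing 160.126.56.49:
  160.0.0.0/7 (160.0.0.0 - 161.255.255.255)
  160.0.0.0/8 (160.0.0.0 - 160.255.255.255)
  160.64.0.0/10 (160.64.0.0 - 160.127.255.255)
  160.124.0.0/14 (160.124.0.0 - 160.127.255.255)
  160.126.0.0/15 (160.126.0.0 - 160.127.255.255)
Total matching entries: 5.

5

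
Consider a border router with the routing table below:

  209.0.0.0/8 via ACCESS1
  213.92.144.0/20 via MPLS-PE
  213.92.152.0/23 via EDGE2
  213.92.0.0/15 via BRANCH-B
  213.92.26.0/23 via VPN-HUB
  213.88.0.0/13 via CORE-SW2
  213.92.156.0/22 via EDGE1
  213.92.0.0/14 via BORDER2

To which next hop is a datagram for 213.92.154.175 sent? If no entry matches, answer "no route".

Routes whose prefix contains 213.92.154.175:
  213.88.0.0/13 (213.88.0.0 - 213.95.255.255) -> CORE-SW2
  213.92.0.0/14 (213.92.0.0 - 213.95.255.255) -> BORDER2
  213.92.0.0/15 (213.92.0.0 - 213.93.255.255) -> BRANCH-B
  213.92.144.0/20 (213.92.144.0 - 213.92.159.255) -> MPLS-PE
More-specific entries that do NOT match:
  213.92.152.0/23 (213.92.152.0 - 213.92.153.255) does not contain 213.92.154.175
  213.92.26.0/23 (213.92.26.0 - 213.92.27.255) does not contain 213.92.154.175
  213.92.156.0/22 (213.92.156.0 - 213.92.159.255) does not contain 213.92.154.175
Longest matching prefix is /20 -> next hop MPLS-PE.

MPLS-PE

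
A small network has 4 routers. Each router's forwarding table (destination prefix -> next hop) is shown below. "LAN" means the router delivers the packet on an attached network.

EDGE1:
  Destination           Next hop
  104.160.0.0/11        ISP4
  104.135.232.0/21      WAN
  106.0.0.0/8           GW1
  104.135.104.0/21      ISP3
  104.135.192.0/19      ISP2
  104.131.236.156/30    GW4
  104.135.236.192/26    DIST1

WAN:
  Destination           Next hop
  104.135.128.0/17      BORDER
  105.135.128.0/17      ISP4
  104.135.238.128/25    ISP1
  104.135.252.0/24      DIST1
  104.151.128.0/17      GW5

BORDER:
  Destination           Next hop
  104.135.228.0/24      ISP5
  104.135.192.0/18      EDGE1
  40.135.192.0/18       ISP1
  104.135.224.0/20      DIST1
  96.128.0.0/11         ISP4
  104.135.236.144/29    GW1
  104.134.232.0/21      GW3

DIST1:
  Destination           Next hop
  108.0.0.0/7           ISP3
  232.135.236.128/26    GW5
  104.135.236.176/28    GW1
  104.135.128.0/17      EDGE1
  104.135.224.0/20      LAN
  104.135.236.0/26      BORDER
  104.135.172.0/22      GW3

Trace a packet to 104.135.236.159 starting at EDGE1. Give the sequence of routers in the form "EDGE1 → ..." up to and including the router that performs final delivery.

EDGE1 → WAN → BORDER → DIST1

At EDGE1: longest match for 104.135.236.159 is 104.135.232.0/21 -> WAN
At WAN: longest match for 104.135.236.159 is 104.135.128.0/17 -> BORDER
At BORDER: longest match for 104.135.236.159 is 104.135.224.0/20 -> DIST1
At DIST1: longest match for 104.135.236.159 is 104.135.224.0/20 -> LAN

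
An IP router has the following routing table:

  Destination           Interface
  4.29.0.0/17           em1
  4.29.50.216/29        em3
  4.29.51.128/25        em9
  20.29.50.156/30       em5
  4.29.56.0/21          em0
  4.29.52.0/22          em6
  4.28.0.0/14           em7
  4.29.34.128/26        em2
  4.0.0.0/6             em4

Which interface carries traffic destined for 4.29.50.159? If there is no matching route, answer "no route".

Routes whose prefix contains 4.29.50.159:
  4.0.0.0/6 (4.0.0.0 - 7.255.255.255) -> em4
  4.28.0.0/14 (4.28.0.0 - 4.31.255.255) -> em7
  4.29.0.0/17 (4.29.0.0 - 4.29.127.255) -> em1
More-specific entries that do NOT match:
  20.29.50.156/30 (20.29.50.156 - 20.29.50.159) does not contain 4.29.50.159
  4.29.50.216/29 (4.29.50.216 - 4.29.50.223) does not contain 4.29.50.159
  4.29.34.128/26 (4.29.34.128 - 4.29.34.191) does not contain 4.29.50.159
  4.29.51.128/25 (4.29.51.128 - 4.29.51.255) does not contain 4.29.50.159
  4.29.52.0/22 (4.29.52.0 - 4.29.55.255) does not contain 4.29.50.159
  4.29.56.0/21 (4.29.56.0 - 4.29.63.255) does not contain 4.29.50.159
Longest matching prefix is /17 -> interface em1.

em1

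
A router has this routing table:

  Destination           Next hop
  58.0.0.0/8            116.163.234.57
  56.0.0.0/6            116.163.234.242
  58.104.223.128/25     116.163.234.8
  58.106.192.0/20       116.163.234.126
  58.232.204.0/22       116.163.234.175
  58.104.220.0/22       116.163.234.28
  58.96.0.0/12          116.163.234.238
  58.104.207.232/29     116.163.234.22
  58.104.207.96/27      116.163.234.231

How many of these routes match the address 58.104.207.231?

Prefixes containing 58.104.207.231:
  56.0.0.0/6 (56.0.0.0 - 59.255.255.255)
  58.0.0.0/8 (58.0.0.0 - 58.255.255.255)
  58.96.0.0/12 (58.96.0.0 - 58.111.255.255)
Total matching entries: 3.

3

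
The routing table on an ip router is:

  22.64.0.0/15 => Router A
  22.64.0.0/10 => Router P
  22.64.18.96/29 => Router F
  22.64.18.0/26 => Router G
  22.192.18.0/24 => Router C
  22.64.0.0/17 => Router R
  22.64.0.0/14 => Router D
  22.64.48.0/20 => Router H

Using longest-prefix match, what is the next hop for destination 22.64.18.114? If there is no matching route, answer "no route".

Routes whose prefix contains 22.64.18.114:
  22.64.0.0/10 (22.64.0.0 - 22.127.255.255) -> Router P
  22.64.0.0/14 (22.64.0.0 - 22.67.255.255) -> Router D
  22.64.0.0/15 (22.64.0.0 - 22.65.255.255) -> Router A
  22.64.0.0/17 (22.64.0.0 - 22.64.127.255) -> Router R
More-specific entries that do NOT match:
  22.64.18.96/29 (22.64.18.96 - 22.64.18.103) does not contain 22.64.18.114
  22.64.18.0/26 (22.64.18.0 - 22.64.18.63) does not contain 22.64.18.114
  22.192.18.0/24 (22.192.18.0 - 22.192.18.255) does not contain 22.64.18.114
  22.64.48.0/20 (22.64.48.0 - 22.64.63.255) does not contain 22.64.18.114
Longest matching prefix is /17 -> next hop Router R.

Router R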